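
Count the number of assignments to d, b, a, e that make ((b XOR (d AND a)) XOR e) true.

Satisfying assignments: (0,0,0,1), (0,0,1,1), (0,1,0,0), (0,1,1,0), (1,0,0,1), (1,0,1,0), (1,1,0,0), (1,1,1,1)
Count: 8 out of 16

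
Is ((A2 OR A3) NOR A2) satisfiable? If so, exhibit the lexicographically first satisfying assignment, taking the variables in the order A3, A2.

A3=0, A2=0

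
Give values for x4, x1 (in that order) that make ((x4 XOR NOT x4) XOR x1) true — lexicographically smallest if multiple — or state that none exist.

x4=0, x1=0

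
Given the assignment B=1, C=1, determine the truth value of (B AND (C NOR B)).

Substituting: (1 AND (1 NOR 1))
= 0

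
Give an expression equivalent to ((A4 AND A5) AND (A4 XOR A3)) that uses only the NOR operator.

((((A4 NOR A4) NOR (A5 NOR A5)) NOR ((A4 NOR A4) NOR (A5 NOR A5))) NOR (((((A4 NOR A3) NOR (A4 NOR A3)) NOR ((A4 NOR A3) NOR (A4 NOR A3))) NOR ((((A4 NOR A4) NOR (A3 NOR A3)) NOR ((A4 NOR A4) NOR (A3 NOR A3))) NOR (((A4 NOR A4) NOR (A3 NOR A3)) NOR ((A4 NOR A4) NOR (A3 NOR A3))))) NOR ((((A4 NOR A3) NOR (A4 NOR A3)) NOR ((A4 NOR A3) NOR (A4 NOR A3))) NOR ((((A4 NOR A4) NOR (A3 NOR A3)) NOR ((A4 NOR A4) NOR (A3 NOR A3))) NOR (((A4 NOR A4) NOR (A3 NOR A3)) NOR ((A4 NOR A4) NOR (A3 NOR A3)))))))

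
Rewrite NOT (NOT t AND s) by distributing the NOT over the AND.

t OR NOT s
De Morgan's: NOT(AND of terms) = OR of negations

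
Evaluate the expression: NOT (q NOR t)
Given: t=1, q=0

Substituting: NOT (0 NOR 1)
= 1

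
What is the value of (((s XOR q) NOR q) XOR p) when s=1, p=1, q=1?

Substituting: (((1 XOR 1) NOR 1) XOR 1)
= 1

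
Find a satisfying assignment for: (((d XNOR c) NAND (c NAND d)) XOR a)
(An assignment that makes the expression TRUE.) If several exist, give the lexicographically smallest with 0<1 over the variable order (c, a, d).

c=0, a=0, d=1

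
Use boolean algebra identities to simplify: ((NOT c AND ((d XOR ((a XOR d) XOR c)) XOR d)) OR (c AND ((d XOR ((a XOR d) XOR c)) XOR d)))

By distribution ((E AND v) OR (E AND NOT v) = E) then XOR self-cancellation ((E XOR v) XOR v = E):
= ((a XOR d) XOR c)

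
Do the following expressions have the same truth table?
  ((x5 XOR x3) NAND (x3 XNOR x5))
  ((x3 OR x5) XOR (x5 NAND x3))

No. Counterexample: with x3=0, x5=1, Expression 1 = 1 but Expression 2 = 0.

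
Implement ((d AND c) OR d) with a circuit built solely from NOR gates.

((((d NOR d) NOR (c NOR c)) NOR d) NOR (((d NOR d) NOR (c NOR c)) NOR d))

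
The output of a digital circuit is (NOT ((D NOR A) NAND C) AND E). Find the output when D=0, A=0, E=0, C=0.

Substituting: (NOT ((0 NOR 0) NAND 0) AND 0)
= 0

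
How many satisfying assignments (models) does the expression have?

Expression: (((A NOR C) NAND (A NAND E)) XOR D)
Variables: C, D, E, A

Satisfying assignments: (0,0,0,1), (0,0,1,1), (0,1,0,0), (0,1,1,0), (1,0,0,0), (1,0,0,1), (1,0,1,0), (1,0,1,1)
Count: 8 out of 16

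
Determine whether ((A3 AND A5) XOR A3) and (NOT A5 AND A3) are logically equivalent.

Yes, they are equivalent — the two output columns agree on all 4 assignments:
A5 | A3 | Expression 1 | Expression 2
-------------------------------------
0 | 0 | 0 | 0
0 | 1 | 1 | 1
1 | 0 | 0 | 0
1 | 1 | 0 | 0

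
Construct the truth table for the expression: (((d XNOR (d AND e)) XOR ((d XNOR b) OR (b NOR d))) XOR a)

a | e | d | b | Output
----------------------
0 | 0 | 0 | 0 | 0
0 | 0 | 0 | 1 | 1
0 | 0 | 1 | 0 | 0
0 | 0 | 1 | 1 | 1
0 | 1 | 0 | 0 | 0
0 | 1 | 0 | 1 | 1
0 | 1 | 1 | 0 | 1
0 | 1 | 1 | 1 | 0
1 | 0 | 0 | 0 | 1
1 | 0 | 0 | 1 | 0
1 | 0 | 1 | 0 | 1
1 | 0 | 1 | 1 | 0
1 | 1 | 0 | 0 | 1
1 | 1 | 0 | 1 | 0
1 | 1 | 1 | 0 | 0
1 | 1 | 1 | 1 | 1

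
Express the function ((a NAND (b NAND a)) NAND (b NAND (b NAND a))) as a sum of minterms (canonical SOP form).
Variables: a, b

Σm(1, 2) = (NOT a AND b) OR (a AND NOT b)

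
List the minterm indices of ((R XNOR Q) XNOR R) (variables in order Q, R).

Σm(2, 3) = (Q AND NOT R) OR (Q AND R)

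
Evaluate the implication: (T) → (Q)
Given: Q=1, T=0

Antecedent (T) = 0; consequent (Q) = 1.
0 → 1 = 1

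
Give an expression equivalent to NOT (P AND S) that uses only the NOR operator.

(((P NOR P) NOR (S NOR S)) NOR ((P NOR P) NOR (S NOR S)))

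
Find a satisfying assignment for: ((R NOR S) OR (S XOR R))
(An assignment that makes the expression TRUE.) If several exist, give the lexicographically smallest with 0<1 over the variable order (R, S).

R=0, S=0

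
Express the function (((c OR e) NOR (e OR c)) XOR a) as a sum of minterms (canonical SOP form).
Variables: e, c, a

Σm(0, 3, 5, 7) = (NOT e AND NOT c AND NOT a) OR (NOT e AND c AND a) OR (e AND NOT c AND a) OR (e AND c AND a)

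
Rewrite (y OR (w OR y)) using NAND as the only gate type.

((y NAND y) NAND (((w NAND w) NAND (y NAND y)) NAND ((w NAND w) NAND (y NAND y))))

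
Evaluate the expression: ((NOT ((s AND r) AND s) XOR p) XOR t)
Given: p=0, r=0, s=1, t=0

Substituting: ((NOT ((1 AND 0) AND 1) XOR 0) XOR 0)
= 1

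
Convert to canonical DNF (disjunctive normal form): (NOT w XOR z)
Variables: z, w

(NOT z AND NOT w) OR (z AND w)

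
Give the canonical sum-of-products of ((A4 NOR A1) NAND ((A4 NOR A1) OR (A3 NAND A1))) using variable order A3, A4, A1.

Σm(1, 2, 3, 5, 6, 7) = (NOT A3 AND NOT A4 AND A1) OR (NOT A3 AND A4 AND NOT A1) OR (NOT A3 AND A4 AND A1) OR (A3 AND NOT A4 AND A1) OR (A3 AND A4 AND NOT A1) OR (A3 AND A4 AND A1)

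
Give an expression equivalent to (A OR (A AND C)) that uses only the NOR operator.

((A NOR ((A NOR A) NOR (C NOR C))) NOR (A NOR ((A NOR A) NOR (C NOR C))))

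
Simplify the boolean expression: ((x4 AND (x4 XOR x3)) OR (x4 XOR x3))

By absorption (E OR (E AND v) = E):
= (x4 XOR x3)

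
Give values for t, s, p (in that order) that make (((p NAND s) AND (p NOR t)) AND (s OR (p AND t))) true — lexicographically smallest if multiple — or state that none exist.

t=0, s=1, p=0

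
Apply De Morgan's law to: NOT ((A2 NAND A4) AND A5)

NOT (A2 NAND A4) OR NOT A5
De Morgan's: NOT(AND of terms) = OR of negations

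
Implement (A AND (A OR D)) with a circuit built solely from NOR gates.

((A NOR A) NOR (((A NOR D) NOR (A NOR D)) NOR ((A NOR D) NOR (A NOR D))))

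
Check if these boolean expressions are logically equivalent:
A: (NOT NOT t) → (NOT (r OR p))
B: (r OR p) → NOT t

Yes, Contrapositive is always equivalent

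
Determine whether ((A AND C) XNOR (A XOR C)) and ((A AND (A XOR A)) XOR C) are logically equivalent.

No. Counterexample: with A=0, C=0, Expression 1 = 1 but Expression 2 = 0.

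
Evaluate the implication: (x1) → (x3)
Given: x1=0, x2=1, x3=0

Antecedent (x1) = 0; consequent (x3) = 0.
0 → 0 = 1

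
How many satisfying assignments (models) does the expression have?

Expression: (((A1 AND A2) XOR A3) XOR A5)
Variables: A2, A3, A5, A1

Satisfying assignments: (0,0,1,0), (0,0,1,1), (0,1,0,0), (0,1,0,1), (1,0,0,1), (1,0,1,0), (1,1,0,0), (1,1,1,1)
Count: 8 out of 16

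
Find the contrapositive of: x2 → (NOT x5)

Contrapositive: x5 → NOT x2
Note: A statement and its contrapositive are logically equivalent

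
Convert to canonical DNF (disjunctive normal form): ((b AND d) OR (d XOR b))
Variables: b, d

(NOT b AND d) OR (b AND NOT d) OR (b AND d)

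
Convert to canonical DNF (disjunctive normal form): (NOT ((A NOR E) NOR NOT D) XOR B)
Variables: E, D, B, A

(NOT E AND NOT D AND NOT B AND NOT A) OR (NOT E AND NOT D AND NOT B AND A) OR (NOT E AND D AND NOT B AND NOT A) OR (NOT E AND D AND B AND A) OR (E AND NOT D AND NOT B AND NOT A) OR (E AND NOT D AND NOT B AND A) OR (E AND D AND B AND NOT A) OR (E AND D AND B AND A)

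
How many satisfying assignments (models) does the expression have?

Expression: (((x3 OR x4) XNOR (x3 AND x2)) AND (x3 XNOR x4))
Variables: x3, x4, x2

Satisfying assignments: (0,0,0), (0,0,1), (1,1,1)
Count: 3 out of 8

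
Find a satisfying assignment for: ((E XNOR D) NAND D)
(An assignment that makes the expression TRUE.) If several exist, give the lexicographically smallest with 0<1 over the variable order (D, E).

D=0, E=0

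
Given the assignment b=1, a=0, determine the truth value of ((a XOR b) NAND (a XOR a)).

Substituting: ((0 XOR 1) NAND (0 XOR 0))
= 1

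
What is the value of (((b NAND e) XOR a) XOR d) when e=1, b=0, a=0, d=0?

Substituting: (((0 NAND 1) XOR 0) XOR 0)
= 1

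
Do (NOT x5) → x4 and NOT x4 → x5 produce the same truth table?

Yes, Contrapositive is always equivalent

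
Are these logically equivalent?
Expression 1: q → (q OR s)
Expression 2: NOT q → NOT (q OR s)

No, Inverse is not equivalent to original (counterexample: s=1, q=0)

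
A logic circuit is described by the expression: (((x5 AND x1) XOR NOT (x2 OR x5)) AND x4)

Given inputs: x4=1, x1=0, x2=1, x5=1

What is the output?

Substituting: (((1 AND 0) XOR NOT (1 OR 1)) AND 1)
= 0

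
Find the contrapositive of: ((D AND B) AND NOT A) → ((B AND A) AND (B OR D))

Contrapositive: NOT ((B AND A) AND (B OR D)) → NOT ((D AND B) AND NOT A)
Note: A statement and its contrapositive are logically equivalent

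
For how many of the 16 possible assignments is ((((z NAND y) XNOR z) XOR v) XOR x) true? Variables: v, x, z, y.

Satisfying assignments: (0,0,1,0), (0,1,0,0), (0,1,0,1), (0,1,1,1), (1,0,0,0), (1,0,0,1), (1,0,1,1), (1,1,1,0)
Count: 8 out of 16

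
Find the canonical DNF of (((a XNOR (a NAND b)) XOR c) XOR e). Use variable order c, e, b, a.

(NOT c AND NOT e AND NOT b AND a) OR (NOT c AND e AND NOT b AND NOT a) OR (NOT c AND e AND b AND NOT a) OR (NOT c AND e AND b AND a) OR (c AND NOT e AND NOT b AND NOT a) OR (c AND NOT e AND b AND NOT a) OR (c AND NOT e AND b AND a) OR (c AND e AND NOT b AND a)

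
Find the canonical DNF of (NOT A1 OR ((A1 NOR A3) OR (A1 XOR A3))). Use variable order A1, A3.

(NOT A1 AND NOT A3) OR (NOT A1 AND A3) OR (A1 AND NOT A3)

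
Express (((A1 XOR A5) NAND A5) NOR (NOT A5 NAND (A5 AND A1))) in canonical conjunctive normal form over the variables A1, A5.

(A1 OR A5) AND (A1 OR NOT A5) AND (NOT A1 OR A5) AND (NOT A1 OR NOT A5)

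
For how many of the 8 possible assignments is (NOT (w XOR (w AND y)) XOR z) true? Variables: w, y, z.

Satisfying assignments: (0,0,0), (0,1,0), (1,0,1), (1,1,0)
Count: 4 out of 8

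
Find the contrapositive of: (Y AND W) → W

Contrapositive: NOT W → NOT (Y AND W)
Note: A statement and its contrapositive are logically equivalent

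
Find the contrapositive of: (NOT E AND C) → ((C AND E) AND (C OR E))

Contrapositive: NOT ((C AND E) AND (C OR E)) → NOT (NOT E AND C)
Note: A statement and its contrapositive are logically equivalent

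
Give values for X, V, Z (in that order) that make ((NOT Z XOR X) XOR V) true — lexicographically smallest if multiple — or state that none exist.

X=0, V=0, Z=0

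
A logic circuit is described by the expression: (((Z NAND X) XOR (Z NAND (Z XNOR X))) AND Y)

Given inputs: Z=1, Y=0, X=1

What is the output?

Substituting: (((1 NAND 1) XOR (1 NAND (1 XNOR 1))) AND 0)
= 0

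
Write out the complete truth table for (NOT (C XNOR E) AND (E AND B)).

C | E | B | Output
------------------
0 | 0 | 0 | 0
0 | 0 | 1 | 0
0 | 1 | 0 | 0
0 | 1 | 1 | 1
1 | 0 | 0 | 0
1 | 0 | 1 | 0
1 | 1 | 0 | 0
1 | 1 | 1 | 0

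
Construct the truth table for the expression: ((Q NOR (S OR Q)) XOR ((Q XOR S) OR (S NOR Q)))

Q | S | Output
--------------
0 | 0 | 0
0 | 1 | 1
1 | 0 | 1
1 | 1 | 0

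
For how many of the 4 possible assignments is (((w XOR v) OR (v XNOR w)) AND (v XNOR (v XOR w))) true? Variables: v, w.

Satisfying assignments: (0,0), (1,0)
Count: 2 out of 4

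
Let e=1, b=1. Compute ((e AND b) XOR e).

Substituting: ((1 AND 1) XOR 1)
= 0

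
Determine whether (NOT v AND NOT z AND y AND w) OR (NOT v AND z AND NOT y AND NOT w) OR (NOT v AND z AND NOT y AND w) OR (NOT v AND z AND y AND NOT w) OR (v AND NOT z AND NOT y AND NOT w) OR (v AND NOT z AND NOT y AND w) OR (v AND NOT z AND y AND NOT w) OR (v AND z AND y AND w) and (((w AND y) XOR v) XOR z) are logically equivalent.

Yes, they are equivalent — the two output columns agree on all 16 assignments:
v | z | y | w | Expression 1 | Expression 2
-------------------------------------------
0 | 0 | 0 | 0 | 0 | 0
0 | 0 | 0 | 1 | 0 | 0
0 | 0 | 1 | 0 | 0 | 0
0 | 0 | 1 | 1 | 1 | 1
0 | 1 | 0 | 0 | 1 | 1
0 | 1 | 0 | 1 | 1 | 1
0 | 1 | 1 | 0 | 1 | 1
0 | 1 | 1 | 1 | 0 | 0
1 | 0 | 0 | 0 | 1 | 1
1 | 0 | 0 | 1 | 1 | 1
1 | 0 | 1 | 0 | 1 | 1
1 | 0 | 1 | 1 | 0 | 0
1 | 1 | 0 | 0 | 0 | 0
1 | 1 | 0 | 1 | 0 | 0
1 | 1 | 1 | 0 | 0 | 0
1 | 1 | 1 | 1 | 1 | 1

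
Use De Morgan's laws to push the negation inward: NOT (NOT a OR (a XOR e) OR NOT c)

a AND NOT (a XOR e) AND c
De Morgan's: NOT(OR of terms) = AND of negations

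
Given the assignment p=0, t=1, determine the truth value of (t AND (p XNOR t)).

Substituting: (1 AND (0 XNOR 1))
= 0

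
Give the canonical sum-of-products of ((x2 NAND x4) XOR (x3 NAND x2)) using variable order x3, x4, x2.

Σm(3, 5) = (NOT x3 AND x4 AND x2) OR (x3 AND NOT x4 AND x2)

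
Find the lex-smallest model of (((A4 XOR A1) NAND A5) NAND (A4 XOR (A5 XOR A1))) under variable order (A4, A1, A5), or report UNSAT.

A4=0, A1=0, A5=0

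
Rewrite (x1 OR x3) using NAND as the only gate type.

((x1 NAND x1) NAND (x3 NAND x3))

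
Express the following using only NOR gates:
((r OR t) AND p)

((((r NOR t) NOR (r NOR t)) NOR ((r NOR t) NOR (r NOR t))) NOR (p NOR p))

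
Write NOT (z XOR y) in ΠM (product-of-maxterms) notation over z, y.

ΠM(1, 2) = (z OR NOT y) AND (NOT z OR y)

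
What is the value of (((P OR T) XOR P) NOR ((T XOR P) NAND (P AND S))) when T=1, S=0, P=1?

Substituting: (((1 OR 1) XOR 1) NOR ((1 XOR 1) NAND (1 AND 0)))
= 0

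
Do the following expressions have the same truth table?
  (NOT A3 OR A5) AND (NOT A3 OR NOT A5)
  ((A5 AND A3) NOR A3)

Yes, they are equivalent — the two output columns agree on all 4 assignments:
A3 | A5 | Expression 1 | Expression 2
-------------------------------------
0 | 0 | 1 | 1
0 | 1 | 1 | 1
1 | 0 | 0 | 0
1 | 1 | 0 | 0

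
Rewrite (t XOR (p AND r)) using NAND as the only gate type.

((t NAND (t NAND ((p NAND r) NAND (p NAND r)))) NAND (((p NAND r) NAND (p NAND r)) NAND (t NAND ((p NAND r) NAND (p NAND r)))))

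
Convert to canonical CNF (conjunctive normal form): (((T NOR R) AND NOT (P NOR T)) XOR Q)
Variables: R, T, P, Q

(R OR T OR P OR Q) AND (R OR T OR NOT P OR NOT Q) AND (R OR NOT T OR P OR Q) AND (R OR NOT T OR NOT P OR Q) AND (NOT R OR T OR P OR Q) AND (NOT R OR T OR NOT P OR Q) AND (NOT R OR NOT T OR P OR Q) AND (NOT R OR NOT T OR NOT P OR Q)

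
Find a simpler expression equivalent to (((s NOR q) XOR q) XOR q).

By XOR self-cancellation ((E XOR v) XOR v = E):
= (s NOR q)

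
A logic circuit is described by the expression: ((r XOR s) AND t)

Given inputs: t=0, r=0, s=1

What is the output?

Substituting: ((0 XOR 1) AND 0)
= 0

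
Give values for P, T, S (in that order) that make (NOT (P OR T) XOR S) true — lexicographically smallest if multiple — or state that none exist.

P=0, T=0, S=0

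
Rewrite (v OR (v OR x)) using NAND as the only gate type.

((v NAND v) NAND (((v NAND v) NAND (x NAND x)) NAND ((v NAND v) NAND (x NAND x))))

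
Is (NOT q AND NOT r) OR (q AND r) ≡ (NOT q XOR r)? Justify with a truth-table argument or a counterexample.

Yes, they are equivalent — the two output columns agree on all 4 assignments:
q | r | Expression 1 | Expression 2
-----------------------------------
0 | 0 | 1 | 1
0 | 1 | 0 | 0
1 | 0 | 0 | 0
1 | 1 | 1 | 1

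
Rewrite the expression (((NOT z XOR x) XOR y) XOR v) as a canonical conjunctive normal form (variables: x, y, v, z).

(x OR y OR v OR NOT z) AND (x OR y OR NOT v OR z) AND (x OR NOT y OR v OR z) AND (x OR NOT y OR NOT v OR NOT z) AND (NOT x OR y OR v OR z) AND (NOT x OR y OR NOT v OR NOT z) AND (NOT x OR NOT y OR v OR NOT z) AND (NOT x OR NOT y OR NOT v OR z)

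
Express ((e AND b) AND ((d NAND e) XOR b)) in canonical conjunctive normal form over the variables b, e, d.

(b OR e OR d) AND (b OR e OR NOT d) AND (b OR NOT e OR d) AND (b OR NOT e OR NOT d) AND (NOT b OR e OR d) AND (NOT b OR e OR NOT d) AND (NOT b OR NOT e OR d)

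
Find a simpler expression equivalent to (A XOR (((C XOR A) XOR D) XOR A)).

By XOR self-cancellation ((E XOR v) XOR v = E):
= ((C XOR A) XOR D)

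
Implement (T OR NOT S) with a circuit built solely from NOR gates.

((T NOR (S NOR S)) NOR (T NOR (S NOR S)))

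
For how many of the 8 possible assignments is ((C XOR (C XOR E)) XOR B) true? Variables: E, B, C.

Satisfying assignments: (0,1,0), (0,1,1), (1,0,0), (1,0,1)
Count: 4 out of 8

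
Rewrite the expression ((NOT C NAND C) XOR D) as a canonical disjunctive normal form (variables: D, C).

(NOT D AND NOT C) OR (NOT D AND C)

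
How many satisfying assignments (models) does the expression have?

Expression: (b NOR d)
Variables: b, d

Satisfying assignments: (0,0)
Count: 1 out of 4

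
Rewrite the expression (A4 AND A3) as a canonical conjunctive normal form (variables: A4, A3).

(A4 OR A3) AND (A4 OR NOT A3) AND (NOT A4 OR A3)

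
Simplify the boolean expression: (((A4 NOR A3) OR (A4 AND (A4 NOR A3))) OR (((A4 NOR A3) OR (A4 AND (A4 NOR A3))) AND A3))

By absorption (E OR (E AND v) = E) then absorption (E OR (E AND v) = E):
= (A4 NOR A3)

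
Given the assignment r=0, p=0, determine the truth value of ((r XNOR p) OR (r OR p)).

Substituting: ((0 XNOR 0) OR (0 OR 0))
= 1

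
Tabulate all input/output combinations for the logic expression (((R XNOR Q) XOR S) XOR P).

Q | S | R | P | Output
----------------------
0 | 0 | 0 | 0 | 1
0 | 0 | 0 | 1 | 0
0 | 0 | 1 | 0 | 0
0 | 0 | 1 | 1 | 1
0 | 1 | 0 | 0 | 0
0 | 1 | 0 | 1 | 1
0 | 1 | 1 | 0 | 1
0 | 1 | 1 | 1 | 0
1 | 0 | 0 | 0 | 0
1 | 0 | 0 | 1 | 1
1 | 0 | 1 | 0 | 1
1 | 0 | 1 | 1 | 0
1 | 1 | 0 | 0 | 1
1 | 1 | 0 | 1 | 0
1 | 1 | 1 | 0 | 0
1 | 1 | 1 | 1 | 1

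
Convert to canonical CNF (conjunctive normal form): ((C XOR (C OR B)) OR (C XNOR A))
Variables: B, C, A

(B OR C OR NOT A) AND (B OR NOT C OR A) AND (NOT B OR NOT C OR A)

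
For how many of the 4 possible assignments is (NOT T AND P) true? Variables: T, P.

Satisfying assignments: (0,1)
Count: 1 out of 4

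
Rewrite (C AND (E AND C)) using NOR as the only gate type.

((C NOR C) NOR (((E NOR E) NOR (C NOR C)) NOR ((E NOR E) NOR (C NOR C))))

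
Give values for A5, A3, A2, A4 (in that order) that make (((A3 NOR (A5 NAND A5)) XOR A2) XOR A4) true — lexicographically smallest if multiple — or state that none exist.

A5=0, A3=0, A2=0, A4=1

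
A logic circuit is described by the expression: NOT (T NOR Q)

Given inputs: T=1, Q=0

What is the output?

Substituting: NOT (1 NOR 0)
= 1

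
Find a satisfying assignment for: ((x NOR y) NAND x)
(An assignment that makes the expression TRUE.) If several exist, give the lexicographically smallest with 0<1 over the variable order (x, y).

x=0, y=0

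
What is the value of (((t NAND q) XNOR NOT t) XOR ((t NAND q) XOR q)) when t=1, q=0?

Substituting: (((1 NAND 0) XNOR NOT 1) XOR ((1 NAND 0) XOR 0))
= 1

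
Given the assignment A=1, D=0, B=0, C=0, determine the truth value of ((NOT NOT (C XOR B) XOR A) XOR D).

Substituting: ((NOT NOT (0 XOR 0) XOR 1) XOR 0)
= 1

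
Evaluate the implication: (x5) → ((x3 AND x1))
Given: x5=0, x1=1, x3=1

Antecedent (x5) = 0; consequent ((x3 AND x1)) = 1.
0 → 1 = 1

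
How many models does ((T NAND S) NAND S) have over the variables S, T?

Satisfying assignments: (0,0), (0,1), (1,1)
Count: 3 out of 4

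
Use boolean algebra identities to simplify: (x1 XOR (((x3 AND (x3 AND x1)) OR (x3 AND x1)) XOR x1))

By XOR self-cancellation ((E XOR v) XOR v = E) then absorption (E OR (E AND v) = E):
= (x3 AND x1)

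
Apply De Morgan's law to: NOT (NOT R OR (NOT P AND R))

R AND NOT (NOT P AND R)
De Morgan's: NOT(OR of terms) = AND of negations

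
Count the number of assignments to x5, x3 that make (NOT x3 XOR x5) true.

Satisfying assignments: (0,0), (1,1)
Count: 2 out of 4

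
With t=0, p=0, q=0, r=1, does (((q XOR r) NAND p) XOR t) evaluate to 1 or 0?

Substituting: (((0 XOR 1) NAND 0) XOR 0)
= 1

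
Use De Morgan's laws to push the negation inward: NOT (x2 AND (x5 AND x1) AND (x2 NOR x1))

NOT x2 OR NOT (x5 AND x1) OR NOT (x2 NOR x1)
De Morgan's: NOT(AND of terms) = OR of negations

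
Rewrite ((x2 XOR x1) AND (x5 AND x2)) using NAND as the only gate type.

((((x2 NAND (x2 NAND x1)) NAND (x1 NAND (x2 NAND x1))) NAND ((x5 NAND x2) NAND (x5 NAND x2))) NAND (((x2 NAND (x2 NAND x1)) NAND (x1 NAND (x2 NAND x1))) NAND ((x5 NAND x2) NAND (x5 NAND x2))))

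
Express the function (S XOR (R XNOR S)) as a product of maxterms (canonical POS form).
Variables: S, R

ΠM(1, 3) = (S OR NOT R) AND (NOT S OR NOT R)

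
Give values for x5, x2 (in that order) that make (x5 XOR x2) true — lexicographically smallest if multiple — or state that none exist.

x5=0, x2=1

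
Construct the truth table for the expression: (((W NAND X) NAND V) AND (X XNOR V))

W | V | X | Output
------------------
0 | 0 | 0 | 1
0 | 0 | 1 | 0
0 | 1 | 0 | 0
0 | 1 | 1 | 0
1 | 0 | 0 | 1
1 | 0 | 1 | 0
1 | 1 | 0 | 0
1 | 1 | 1 | 1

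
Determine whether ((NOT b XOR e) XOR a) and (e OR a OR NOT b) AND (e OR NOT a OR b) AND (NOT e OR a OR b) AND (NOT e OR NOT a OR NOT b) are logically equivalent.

Yes, they are equivalent — the two output columns agree on all 8 assignments:
e | a | b | Expression 1 | Expression 2
---------------------------------------
0 | 0 | 0 | 1 | 1
0 | 0 | 1 | 0 | 0
0 | 1 | 0 | 0 | 0
0 | 1 | 1 | 1 | 1
1 | 0 | 0 | 0 | 0
1 | 0 | 1 | 1 | 1
1 | 1 | 0 | 1 | 1
1 | 1 | 1 | 0 | 0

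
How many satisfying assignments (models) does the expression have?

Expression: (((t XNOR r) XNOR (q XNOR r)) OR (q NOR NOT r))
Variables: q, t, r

Satisfying assignments: (0,0,0), (0,0,1), (0,1,1), (1,1,0), (1,1,1)
Count: 5 out of 8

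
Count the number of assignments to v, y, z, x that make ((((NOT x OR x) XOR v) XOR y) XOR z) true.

Satisfying assignments: (0,0,0,0), (0,0,0,1), (0,1,1,0), (0,1,1,1), (1,0,1,0), (1,0,1,1), (1,1,0,0), (1,1,0,1)
Count: 8 out of 16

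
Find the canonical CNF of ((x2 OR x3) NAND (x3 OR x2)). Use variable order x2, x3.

(x2 OR NOT x3) AND (NOT x2 OR x3) AND (NOT x2 OR NOT x3)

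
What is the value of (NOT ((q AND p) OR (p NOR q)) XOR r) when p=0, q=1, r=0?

Substituting: (NOT ((1 AND 0) OR (0 NOR 1)) XOR 0)
= 1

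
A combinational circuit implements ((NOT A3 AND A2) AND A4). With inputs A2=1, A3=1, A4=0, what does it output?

Substituting: ((NOT 1 AND 1) AND 0)
= 0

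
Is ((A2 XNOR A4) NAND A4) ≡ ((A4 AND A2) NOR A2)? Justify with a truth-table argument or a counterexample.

No. Counterexample: with A2=1, A4=0, Expression 1 = 1 but Expression 2 = 0.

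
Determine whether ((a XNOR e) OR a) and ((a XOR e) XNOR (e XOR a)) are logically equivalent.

No. Counterexample: with a=0, e=1, Expression 1 = 0 but Expression 2 = 1.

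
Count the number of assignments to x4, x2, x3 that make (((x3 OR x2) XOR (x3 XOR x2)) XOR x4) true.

Satisfying assignments: (0,1,1), (1,0,0), (1,0,1), (1,1,0)
Count: 4 out of 8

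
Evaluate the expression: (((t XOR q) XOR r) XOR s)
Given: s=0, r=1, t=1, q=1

Substituting: (((1 XOR 1) XOR 1) XOR 0)
= 1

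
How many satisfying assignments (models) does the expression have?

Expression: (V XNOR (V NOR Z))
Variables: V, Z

Satisfying assignments: (0,1)
Count: 1 out of 4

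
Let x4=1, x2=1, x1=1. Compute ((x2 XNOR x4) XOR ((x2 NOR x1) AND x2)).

Substituting: ((1 XNOR 1) XOR ((1 NOR 1) AND 1))
= 1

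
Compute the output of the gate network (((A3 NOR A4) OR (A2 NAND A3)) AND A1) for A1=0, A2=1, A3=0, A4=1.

Substituting: (((0 NOR 1) OR (1 NAND 0)) AND 0)
= 0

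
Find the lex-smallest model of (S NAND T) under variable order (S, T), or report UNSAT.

S=0, T=0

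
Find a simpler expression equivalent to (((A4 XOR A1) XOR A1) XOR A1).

By XOR self-cancellation ((E XOR v) XOR v = E):
= (A4 XOR A1)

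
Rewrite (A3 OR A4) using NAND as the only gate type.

((A3 NAND A3) NAND (A4 NAND A4))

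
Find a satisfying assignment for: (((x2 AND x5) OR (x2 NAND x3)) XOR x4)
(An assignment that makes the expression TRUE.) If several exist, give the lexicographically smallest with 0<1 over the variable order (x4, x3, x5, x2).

x4=0, x3=0, x5=0, x2=0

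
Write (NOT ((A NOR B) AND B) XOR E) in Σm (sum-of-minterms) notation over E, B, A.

Σm(0, 1, 2, 3) = (NOT E AND NOT B AND NOT A) OR (NOT E AND NOT B AND A) OR (NOT E AND B AND NOT A) OR (NOT E AND B AND A)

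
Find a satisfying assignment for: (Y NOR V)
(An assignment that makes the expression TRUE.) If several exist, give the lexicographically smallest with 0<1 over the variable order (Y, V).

Y=0, V=0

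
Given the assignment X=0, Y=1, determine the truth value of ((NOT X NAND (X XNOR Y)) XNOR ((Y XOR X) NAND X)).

Substituting: ((NOT 0 NAND (0 XNOR 1)) XNOR ((1 XOR 0) NAND 0))
= 1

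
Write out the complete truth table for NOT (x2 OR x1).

x2 | x1 | Output
----------------
0 | 0 | 1
0 | 1 | 0
1 | 0 | 0
1 | 1 | 0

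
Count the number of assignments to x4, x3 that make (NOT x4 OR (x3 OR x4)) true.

Satisfying assignments: (0,0), (0,1), (1,0), (1,1)
Count: 4 out of 4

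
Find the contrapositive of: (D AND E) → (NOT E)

Contrapositive: E → NOT (D AND E)
Note: A statement and its contrapositive are logically equivalent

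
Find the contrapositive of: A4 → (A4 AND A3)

Contrapositive: NOT (A4 AND A3) → NOT A4
Note: A statement and its contrapositive are logically equivalent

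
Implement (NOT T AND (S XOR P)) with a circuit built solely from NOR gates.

(((T NOR T) NOR (T NOR T)) NOR (((((S NOR P) NOR (S NOR P)) NOR ((S NOR P) NOR (S NOR P))) NOR ((((S NOR S) NOR (P NOR P)) NOR ((S NOR S) NOR (P NOR P))) NOR (((S NOR S) NOR (P NOR P)) NOR ((S NOR S) NOR (P NOR P))))) NOR ((((S NOR P) NOR (S NOR P)) NOR ((S NOR P) NOR (S NOR P))) NOR ((((S NOR S) NOR (P NOR P)) NOR ((S NOR S) NOR (P NOR P))) NOR (((S NOR S) NOR (P NOR P)) NOR ((S NOR S) NOR (P NOR P)))))))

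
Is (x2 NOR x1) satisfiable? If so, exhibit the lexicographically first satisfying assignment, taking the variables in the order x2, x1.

x2=0, x1=0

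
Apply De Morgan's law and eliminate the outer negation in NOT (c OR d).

NOT c AND NOT d
De Morgan's: NOT(OR of terms) = AND of negations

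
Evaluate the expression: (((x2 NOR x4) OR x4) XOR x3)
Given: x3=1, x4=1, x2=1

Substituting: (((1 NOR 1) OR 1) XOR 1)
= 0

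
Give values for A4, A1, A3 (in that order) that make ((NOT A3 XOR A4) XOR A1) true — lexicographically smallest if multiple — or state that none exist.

A4=0, A1=0, A3=0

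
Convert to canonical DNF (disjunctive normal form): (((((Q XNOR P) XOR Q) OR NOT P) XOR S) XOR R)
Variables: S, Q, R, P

(NOT S AND NOT Q AND NOT R AND NOT P) OR (NOT S AND NOT Q AND R AND P) OR (NOT S AND Q AND NOT R AND NOT P) OR (NOT S AND Q AND R AND P) OR (S AND NOT Q AND NOT R AND P) OR (S AND NOT Q AND R AND NOT P) OR (S AND Q AND NOT R AND P) OR (S AND Q AND R AND NOT P)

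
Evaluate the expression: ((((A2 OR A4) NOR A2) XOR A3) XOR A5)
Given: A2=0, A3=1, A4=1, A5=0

Substituting: ((((0 OR 1) NOR 0) XOR 1) XOR 0)
= 1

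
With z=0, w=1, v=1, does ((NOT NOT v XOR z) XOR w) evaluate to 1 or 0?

Substituting: ((NOT NOT 1 XOR 0) XOR 1)
= 0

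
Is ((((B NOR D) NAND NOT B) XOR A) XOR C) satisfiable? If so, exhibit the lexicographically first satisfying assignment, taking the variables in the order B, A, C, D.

B=0, A=0, C=0, D=1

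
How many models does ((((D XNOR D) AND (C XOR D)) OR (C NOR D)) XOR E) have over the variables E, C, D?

Satisfying assignments: (0,0,0), (0,0,1), (0,1,0), (1,1,1)
Count: 4 out of 8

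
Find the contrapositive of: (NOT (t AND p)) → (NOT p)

Contrapositive: p → (t AND p)
Note: A statement and its contrapositive are logically equivalent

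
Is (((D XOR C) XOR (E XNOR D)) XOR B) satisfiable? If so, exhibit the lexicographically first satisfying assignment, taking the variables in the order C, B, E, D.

C=0, B=0, E=0, D=0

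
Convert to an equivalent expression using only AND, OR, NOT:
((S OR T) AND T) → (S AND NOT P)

NOT ((S OR T) AND T) OR (S AND NOT P)
(Implication elimination: A → B = NOT A OR B)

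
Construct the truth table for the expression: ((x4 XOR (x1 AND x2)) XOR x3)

x1 | x3 | x4 | x2 | Output
--------------------------
0 | 0 | 0 | 0 | 0
0 | 0 | 0 | 1 | 0
0 | 0 | 1 | 0 | 1
0 | 0 | 1 | 1 | 1
0 | 1 | 0 | 0 | 1
0 | 1 | 0 | 1 | 1
0 | 1 | 1 | 0 | 0
0 | 1 | 1 | 1 | 0
1 | 0 | 0 | 0 | 0
1 | 0 | 0 | 1 | 1
1 | 0 | 1 | 0 | 1
1 | 0 | 1 | 1 | 0
1 | 1 | 0 | 0 | 1
1 | 1 | 0 | 1 | 0
1 | 1 | 1 | 0 | 0
1 | 1 | 1 | 1 | 1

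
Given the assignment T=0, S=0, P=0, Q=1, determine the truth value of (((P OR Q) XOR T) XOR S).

Substituting: (((0 OR 1) XOR 0) XOR 0)
= 1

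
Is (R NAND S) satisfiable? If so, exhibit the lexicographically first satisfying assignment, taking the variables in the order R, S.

R=0, S=0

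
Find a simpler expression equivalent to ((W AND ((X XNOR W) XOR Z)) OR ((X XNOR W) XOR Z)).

By absorption (E OR (E AND v) = E):
= ((X XNOR W) XOR Z)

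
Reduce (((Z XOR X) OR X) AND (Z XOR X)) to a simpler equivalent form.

By absorption (E AND (E OR v) = E):
= (Z XOR X)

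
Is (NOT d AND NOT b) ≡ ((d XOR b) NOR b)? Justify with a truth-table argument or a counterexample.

Yes, they are equivalent — the two output columns agree on all 4 assignments:
d | b | Expression 1 | Expression 2
-----------------------------------
0 | 0 | 1 | 1
0 | 1 | 0 | 0
1 | 0 | 0 | 0
1 | 1 | 0 | 0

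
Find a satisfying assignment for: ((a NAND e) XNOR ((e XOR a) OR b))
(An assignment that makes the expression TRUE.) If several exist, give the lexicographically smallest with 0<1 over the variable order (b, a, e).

b=0, a=0, e=1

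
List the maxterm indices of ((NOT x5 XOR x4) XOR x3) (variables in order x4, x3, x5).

ΠM(1, 2, 4, 7) = (x4 OR x3 OR NOT x5) AND (x4 OR NOT x3 OR x5) AND (NOT x4 OR x3 OR x5) AND (NOT x4 OR NOT x3 OR NOT x5)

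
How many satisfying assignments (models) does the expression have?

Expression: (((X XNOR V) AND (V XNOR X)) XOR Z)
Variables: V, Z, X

Satisfying assignments: (0,0,0), (0,1,1), (1,0,1), (1,1,0)
Count: 4 out of 8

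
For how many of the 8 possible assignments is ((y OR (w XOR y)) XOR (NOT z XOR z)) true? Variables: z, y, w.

Satisfying assignments: (0,0,0), (1,0,0)
Count: 2 out of 8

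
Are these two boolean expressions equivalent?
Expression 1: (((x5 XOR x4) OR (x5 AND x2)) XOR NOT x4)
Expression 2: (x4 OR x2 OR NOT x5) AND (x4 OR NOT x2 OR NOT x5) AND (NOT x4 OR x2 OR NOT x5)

Yes, they are equivalent — the two output columns agree on all 8 assignments:
x4 | x2 | x5 | Expression 1 | Expression 2
------------------------------------------
0 | 0 | 0 | 1 | 1
0 | 0 | 1 | 0 | 0
0 | 1 | 0 | 1 | 1
0 | 1 | 1 | 0 | 0
1 | 0 | 0 | 1 | 1
1 | 0 | 1 | 0 | 0
1 | 1 | 0 | 1 | 1
1 | 1 | 1 | 1 | 1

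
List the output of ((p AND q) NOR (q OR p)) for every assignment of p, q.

p | q | Output
--------------
0 | 0 | 1
0 | 1 | 0
1 | 0 | 0
1 | 1 | 0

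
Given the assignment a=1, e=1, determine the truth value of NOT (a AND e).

Substituting: NOT (1 AND 1)
= 0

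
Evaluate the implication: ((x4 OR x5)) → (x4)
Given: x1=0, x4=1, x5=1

Antecedent ((x4 OR x5)) = 1; consequent (x4) = 1.
1 → 1 = 1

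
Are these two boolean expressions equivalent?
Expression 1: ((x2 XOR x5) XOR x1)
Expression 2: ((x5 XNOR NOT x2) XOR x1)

Yes, they are equivalent — the two output columns agree on all 8 assignments:
x2 | x5 | x1 | Expression 1 | Expression 2
------------------------------------------
0 | 0 | 0 | 0 | 0
0 | 0 | 1 | 1 | 1
0 | 1 | 0 | 1 | 1
0 | 1 | 1 | 0 | 0
1 | 0 | 0 | 1 | 1
1 | 0 | 1 | 0 | 0
1 | 1 | 0 | 0 | 0
1 | 1 | 1 | 1 | 1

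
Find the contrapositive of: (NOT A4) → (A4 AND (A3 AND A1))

Contrapositive: NOT (A4 AND (A3 AND A1)) → A4
Note: A statement and its contrapositive are logically equivalent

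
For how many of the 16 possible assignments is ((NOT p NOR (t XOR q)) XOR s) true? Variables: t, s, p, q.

Satisfying assignments: (0,0,1,0), (0,1,0,0), (0,1,0,1), (0,1,1,1), (1,0,1,1), (1,1,0,0), (1,1,0,1), (1,1,1,0)
Count: 8 out of 16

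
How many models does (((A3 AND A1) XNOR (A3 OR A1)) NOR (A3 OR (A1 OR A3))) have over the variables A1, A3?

No assignment satisfies the expression.
Count: 0 out of 4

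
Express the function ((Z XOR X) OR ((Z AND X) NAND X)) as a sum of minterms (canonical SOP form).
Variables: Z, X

Σm(0, 1, 2) = (NOT Z AND NOT X) OR (NOT Z AND X) OR (Z AND NOT X)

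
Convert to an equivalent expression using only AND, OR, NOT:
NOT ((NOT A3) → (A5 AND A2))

(NOT A3) AND NOT (A5 AND A2)
(Negated implication: NOT(A → B) = A AND NOT B)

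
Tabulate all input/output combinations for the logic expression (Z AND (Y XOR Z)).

Y | Z | Output
--------------
0 | 0 | 0
0 | 1 | 1
1 | 0 | 0
1 | 1 | 0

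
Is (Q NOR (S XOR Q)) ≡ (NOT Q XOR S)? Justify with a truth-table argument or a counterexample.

No. Counterexample: with Q=1, S=1, Expression 1 = 0 but Expression 2 = 1.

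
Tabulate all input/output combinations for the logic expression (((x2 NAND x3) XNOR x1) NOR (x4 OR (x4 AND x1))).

x2 | x3 | x1 | x4 | Output
--------------------------
0 | 0 | 0 | 0 | 1
0 | 0 | 0 | 1 | 0
0 | 0 | 1 | 0 | 0
0 | 0 | 1 | 1 | 0
0 | 1 | 0 | 0 | 1
0 | 1 | 0 | 1 | 0
0 | 1 | 1 | 0 | 0
0 | 1 | 1 | 1 | 0
1 | 0 | 0 | 0 | 1
1 | 0 | 0 | 1 | 0
1 | 0 | 1 | 0 | 0
1 | 0 | 1 | 1 | 0
1 | 1 | 0 | 0 | 0
1 | 1 | 0 | 1 | 0
1 | 1 | 1 | 0 | 1
1 | 1 | 1 | 1 | 0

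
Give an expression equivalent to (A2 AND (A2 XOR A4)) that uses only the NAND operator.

((A2 NAND ((A2 NAND (A2 NAND A4)) NAND (A4 NAND (A2 NAND A4)))) NAND (A2 NAND ((A2 NAND (A2 NAND A4)) NAND (A4 NAND (A2 NAND A4)))))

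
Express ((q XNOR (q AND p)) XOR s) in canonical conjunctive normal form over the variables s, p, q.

(s OR p OR NOT q) AND (NOT s OR p OR q) AND (NOT s OR NOT p OR q) AND (NOT s OR NOT p OR NOT q)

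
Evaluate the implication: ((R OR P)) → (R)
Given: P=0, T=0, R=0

Antecedent ((R OR P)) = 0; consequent (R) = 0.
0 → 0 = 1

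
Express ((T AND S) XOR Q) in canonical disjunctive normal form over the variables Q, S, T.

(NOT Q AND S AND T) OR (Q AND NOT S AND NOT T) OR (Q AND NOT S AND T) OR (Q AND S AND NOT T)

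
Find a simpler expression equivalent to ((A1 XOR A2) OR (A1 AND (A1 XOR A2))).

By absorption (E OR (E AND v) = E):
= (A1 XOR A2)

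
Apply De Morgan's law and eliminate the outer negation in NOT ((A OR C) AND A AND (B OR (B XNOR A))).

NOT (A OR C) OR NOT A OR NOT (B OR (B XNOR A))
De Morgan's: NOT(AND of terms) = OR of negations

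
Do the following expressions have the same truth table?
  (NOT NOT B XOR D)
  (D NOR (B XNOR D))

No. Counterexample: with B=0, D=1, Expression 1 = 1 but Expression 2 = 0.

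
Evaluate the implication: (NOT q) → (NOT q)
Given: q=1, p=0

Antecedent (NOT q) = 0; consequent (NOT q) = 0.
0 → 0 = 1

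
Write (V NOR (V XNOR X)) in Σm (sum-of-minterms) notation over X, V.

Σm(2) = (X AND NOT V)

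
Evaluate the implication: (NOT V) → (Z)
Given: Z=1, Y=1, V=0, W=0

Antecedent (NOT V) = 1; consequent (Z) = 1.
1 → 1 = 1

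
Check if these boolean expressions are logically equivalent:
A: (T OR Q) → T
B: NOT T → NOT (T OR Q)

Yes, Contrapositive is always equivalent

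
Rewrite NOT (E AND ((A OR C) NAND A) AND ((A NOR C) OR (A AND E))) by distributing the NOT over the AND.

NOT E OR NOT ((A OR C) NAND A) OR NOT ((A NOR C) OR (A AND E))
De Morgan's: NOT(AND of terms) = OR of negations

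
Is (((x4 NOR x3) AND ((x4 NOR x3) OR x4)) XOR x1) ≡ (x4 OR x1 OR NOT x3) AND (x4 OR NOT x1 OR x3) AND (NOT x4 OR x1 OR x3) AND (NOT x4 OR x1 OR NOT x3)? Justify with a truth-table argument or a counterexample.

Yes, they are equivalent — the two output columns agree on all 8 assignments:
x4 | x1 | x3 | Expression 1 | Expression 2
------------------------------------------
0 | 0 | 0 | 1 | 1
0 | 0 | 1 | 0 | 0
0 | 1 | 0 | 0 | 0
0 | 1 | 1 | 1 | 1
1 | 0 | 0 | 0 | 0
1 | 0 | 1 | 0 | 0
1 | 1 | 0 | 1 | 1
1 | 1 | 1 | 1 | 1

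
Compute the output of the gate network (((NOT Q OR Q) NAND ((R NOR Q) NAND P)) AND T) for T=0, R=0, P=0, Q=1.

Substituting: (((NOT 1 OR 1) NAND ((0 NOR 1) NAND 0)) AND 0)
= 0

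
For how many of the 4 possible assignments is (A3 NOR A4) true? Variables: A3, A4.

Satisfying assignments: (0,0)
Count: 1 out of 4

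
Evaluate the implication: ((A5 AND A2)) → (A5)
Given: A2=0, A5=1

Antecedent ((A5 AND A2)) = 0; consequent (A5) = 1.
0 → 1 = 1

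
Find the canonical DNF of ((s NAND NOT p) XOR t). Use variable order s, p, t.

(NOT s AND NOT p AND NOT t) OR (NOT s AND p AND NOT t) OR (s AND NOT p AND t) OR (s AND p AND NOT t)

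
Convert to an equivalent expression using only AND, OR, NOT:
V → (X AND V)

NOT V OR (X AND V)
(Implication elimination: A → B = NOT A OR B)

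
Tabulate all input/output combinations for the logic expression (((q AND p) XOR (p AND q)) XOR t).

p | q | t | Output
------------------
0 | 0 | 0 | 0
0 | 0 | 1 | 1
0 | 1 | 0 | 0
0 | 1 | 1 | 1
1 | 0 | 0 | 0
1 | 0 | 1 | 1
1 | 1 | 0 | 0
1 | 1 | 1 | 1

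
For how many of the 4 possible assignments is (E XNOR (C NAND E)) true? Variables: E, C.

Satisfying assignments: (1,0)
Count: 1 out of 4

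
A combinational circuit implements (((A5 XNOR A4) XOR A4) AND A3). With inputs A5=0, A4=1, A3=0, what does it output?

Substituting: (((0 XNOR 1) XOR 1) AND 0)
= 0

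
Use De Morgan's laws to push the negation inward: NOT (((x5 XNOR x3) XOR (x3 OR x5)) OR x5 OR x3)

NOT ((x5 XNOR x3) XOR (x3 OR x5)) AND NOT x5 AND NOT x3
De Morgan's: NOT(OR of terms) = AND of negations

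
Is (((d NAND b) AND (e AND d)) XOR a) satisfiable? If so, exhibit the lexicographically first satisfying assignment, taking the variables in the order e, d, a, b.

e=0, d=0, a=1, b=0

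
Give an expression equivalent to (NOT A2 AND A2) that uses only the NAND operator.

(((A2 NAND A2) NAND A2) NAND ((A2 NAND A2) NAND A2))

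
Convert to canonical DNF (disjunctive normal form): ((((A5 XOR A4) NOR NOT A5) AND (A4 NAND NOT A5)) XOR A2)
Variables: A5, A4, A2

(NOT A5 AND NOT A4 AND A2) OR (NOT A5 AND A4 AND A2) OR (A5 AND NOT A4 AND A2) OR (A5 AND A4 AND NOT A2)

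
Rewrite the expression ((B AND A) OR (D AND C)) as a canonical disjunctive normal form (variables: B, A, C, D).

(NOT B AND NOT A AND C AND D) OR (NOT B AND A AND C AND D) OR (B AND NOT A AND C AND D) OR (B AND A AND NOT C AND NOT D) OR (B AND A AND NOT C AND D) OR (B AND A AND C AND NOT D) OR (B AND A AND C AND D)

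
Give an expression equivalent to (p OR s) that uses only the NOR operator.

((p NOR s) NOR (p NOR s))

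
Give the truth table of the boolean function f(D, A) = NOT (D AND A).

D | A | Output
--------------
0 | 0 | 1
0 | 1 | 1
1 | 0 | 1
1 | 1 | 0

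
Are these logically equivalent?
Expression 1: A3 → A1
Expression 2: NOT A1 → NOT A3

Yes, Contrapositive is always equivalent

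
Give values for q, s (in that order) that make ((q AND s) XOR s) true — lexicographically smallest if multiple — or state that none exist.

q=0, s=1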